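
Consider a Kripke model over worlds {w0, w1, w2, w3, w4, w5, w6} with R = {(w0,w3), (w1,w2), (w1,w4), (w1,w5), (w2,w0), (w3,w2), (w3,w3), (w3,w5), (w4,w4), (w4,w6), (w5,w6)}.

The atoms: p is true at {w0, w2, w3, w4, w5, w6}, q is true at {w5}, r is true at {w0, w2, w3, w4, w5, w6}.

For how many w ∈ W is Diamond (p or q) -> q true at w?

w0: Diamond (p or q) is T, q is F. ✗
w1: Diamond (p or q) is T, q is F. ✗
w2: Diamond (p or q) is T, q is F. ✗
w3: Diamond (p or q) is T, q is F. ✗
w4: Diamond (p or q) is T, q is F. ✗
w5: Diamond (p or q) is T, q is T. ✓
w6: Diamond (p or q) is F, q is F. ✓
Satisfying worlds: {w5, w6}.

2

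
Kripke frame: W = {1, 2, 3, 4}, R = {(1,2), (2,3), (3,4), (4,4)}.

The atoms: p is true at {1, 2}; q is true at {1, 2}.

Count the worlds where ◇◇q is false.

1: successors {2}; ◇q there: 2:F. ✗
2: successors {3}; ◇q there: 3:F. ✗
3: successors {4}; ◇q there: 4:F. ✗
4: successors {4}; ◇q there: 4:F. ✗
Satisfying worlds: ∅.
So ◇◇q fails at the other 4 worlds.

4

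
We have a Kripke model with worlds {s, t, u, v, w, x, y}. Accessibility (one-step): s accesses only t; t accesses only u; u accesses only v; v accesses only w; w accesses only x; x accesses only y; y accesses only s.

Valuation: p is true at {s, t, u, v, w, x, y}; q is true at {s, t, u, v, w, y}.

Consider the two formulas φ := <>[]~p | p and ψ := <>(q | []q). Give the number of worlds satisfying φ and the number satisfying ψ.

7 and 7

For <>[]~p | p:
s: <>[]~p is F, p is T. ✓
t: <>[]~p is F, p is T. ✓
u: <>[]~p is F, p is T. ✓
v: <>[]~p is F, p is T. ✓
w: <>[]~p is F, p is T. ✓
x: <>[]~p is F, p is T. ✓
y: <>[]~p is F, p is T. ✓
— 7 worlds.
For <>(q | []q):
s: successors {t}; q | []q there: t:T. ✓
t: successors {u}; q | []q there: u:T. ✓
u: successors {v}; q | []q there: v:T. ✓
v: successors {w}; q | []q there: w:T. ✓
w: successors {x}; q | []q there: x:T. ✓
x: successors {y}; q | []q there: y:T. ✓
y: successors {s}; q | []q there: s:T. ✓
— 7 worlds.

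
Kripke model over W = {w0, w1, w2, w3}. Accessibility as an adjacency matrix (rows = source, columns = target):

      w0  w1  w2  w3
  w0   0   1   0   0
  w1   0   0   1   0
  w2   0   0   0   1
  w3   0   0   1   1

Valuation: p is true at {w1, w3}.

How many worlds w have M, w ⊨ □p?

w0: successors {w1}; p there: w1:T. ✓
w1: successors {w2}; p there: w2:F. ✗
w2: successors {w3}; p there: w3:T. ✓
w3: successors {w2, w3}; p there: w2:F, w3:T. ✗
Satisfying worlds: {w0, w2}.

2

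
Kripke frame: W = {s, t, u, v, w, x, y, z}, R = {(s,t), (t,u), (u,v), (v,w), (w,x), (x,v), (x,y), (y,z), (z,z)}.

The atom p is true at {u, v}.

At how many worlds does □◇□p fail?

s: successors {t}; ◇□p there: t:T. ✓
t: successors {u}; ◇□p there: u:F. ✗
u: successors {v}; ◇□p there: v:F. ✗
v: successors {w}; ◇□p there: w:F. ✗
w: successors {x}; ◇□p there: x:F. ✗
x: successors {v, y}; ◇□p there: v:F, y:F. ✗
y: successors {z}; ◇□p there: z:F. ✗
z: successors {z}; ◇□p there: z:F. ✗
Satisfying worlds: {s}.
So □◇□p fails at the other 7 worlds.

7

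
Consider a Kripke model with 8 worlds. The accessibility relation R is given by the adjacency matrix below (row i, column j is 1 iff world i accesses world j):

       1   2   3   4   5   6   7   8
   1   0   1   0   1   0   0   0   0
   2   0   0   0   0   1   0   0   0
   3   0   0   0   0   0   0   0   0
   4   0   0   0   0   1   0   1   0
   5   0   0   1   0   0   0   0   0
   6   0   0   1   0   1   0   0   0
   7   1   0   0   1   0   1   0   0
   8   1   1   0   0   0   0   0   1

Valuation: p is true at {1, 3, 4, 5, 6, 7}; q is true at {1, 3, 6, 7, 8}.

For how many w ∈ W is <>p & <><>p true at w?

6

1: <>p is T, <><>p is T. ✓
2: <>p is T, <><>p is T. ✓
3: <>p is F, <><>p is F. ✗
4: <>p is T, <><>p is T. ✓
5: <>p is T, <><>p is F. ✗
6: <>p is T, <><>p is T. ✓
7: <>p is T, <><>p is T. ✓
8: <>p is T, <><>p is T. ✓
Satisfying worlds: {1, 2, 4, 6, 7, 8}.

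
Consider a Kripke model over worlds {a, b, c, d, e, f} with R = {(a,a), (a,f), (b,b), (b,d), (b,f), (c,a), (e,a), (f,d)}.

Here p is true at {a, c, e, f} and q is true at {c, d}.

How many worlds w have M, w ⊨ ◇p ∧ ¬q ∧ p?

2

a: ◇p is T, ¬q ∧ p is T. ✓
b: ◇p is T, ¬q ∧ p is F. ✗
c: ◇p is T, ¬q ∧ p is F. ✗
d: ◇p is F, ¬q ∧ p is F. ✗
e: ◇p is T, ¬q ∧ p is T. ✓
f: ◇p is F, ¬q ∧ p is T. ✗
Satisfying worlds: {a, e}.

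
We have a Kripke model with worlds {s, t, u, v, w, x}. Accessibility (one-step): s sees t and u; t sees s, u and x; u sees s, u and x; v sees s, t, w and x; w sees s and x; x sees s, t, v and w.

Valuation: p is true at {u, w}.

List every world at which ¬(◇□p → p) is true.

s: ◇□p → p is T. ✗
t: ◇□p → p is T. ✗
u: ◇□p → p is T. ✗
v: ◇□p → p is T. ✗
w: ◇□p → p is T. ✗
x: ◇□p → p is T. ✗

∅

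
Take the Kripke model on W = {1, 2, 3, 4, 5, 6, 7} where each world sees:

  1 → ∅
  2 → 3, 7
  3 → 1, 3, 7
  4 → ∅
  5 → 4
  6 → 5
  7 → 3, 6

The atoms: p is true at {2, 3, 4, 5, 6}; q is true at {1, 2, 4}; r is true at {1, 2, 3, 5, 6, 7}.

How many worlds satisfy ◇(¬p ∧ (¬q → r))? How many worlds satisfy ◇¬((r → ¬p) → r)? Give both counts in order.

For ◇(¬p ∧ (¬q → r)):
1: no successors, so ◇(¬p ∧ (¬q → r)) fails. ✗
2: successors {3, 7}; ¬p ∧ (¬q → r) there: 3:F, 7:T. ✓
3: successors {1, 3, 7}; ¬p ∧ (¬q → r) there: 1:T, 3:F, 7:T. ✓
4: no successors, so ◇(¬p ∧ (¬q → r)) fails. ✗
5: successors {4}; ¬p ∧ (¬q → r) there: 4:F. ✗
6: successors {5}; ¬p ∧ (¬q → r) there: 5:F. ✗
7: successors {3, 6}; ¬p ∧ (¬q → r) there: 3:F, 6:F. ✗
— 2 worlds.
For ◇¬((r → ¬p) → r):
1: no successors, so ◇¬((r → ¬p) → r) fails. ✗
2: successors {3, 7}; ¬((r → ¬p) → r) there: 3:F, 7:F. ✗
3: successors {1, 3, 7}; ¬((r → ¬p) → r) there: 1:F, 3:F, 7:F. ✗
4: no successors, so ◇¬((r → ¬p) → r) fails. ✗
5: successors {4}; ¬((r → ¬p) → r) there: 4:T. ✓
6: successors {5}; ¬((r → ¬p) → r) there: 5:F. ✗
7: successors {3, 6}; ¬((r → ¬p) → r) there: 3:F, 6:F. ✗
— 1 world.

2 and 1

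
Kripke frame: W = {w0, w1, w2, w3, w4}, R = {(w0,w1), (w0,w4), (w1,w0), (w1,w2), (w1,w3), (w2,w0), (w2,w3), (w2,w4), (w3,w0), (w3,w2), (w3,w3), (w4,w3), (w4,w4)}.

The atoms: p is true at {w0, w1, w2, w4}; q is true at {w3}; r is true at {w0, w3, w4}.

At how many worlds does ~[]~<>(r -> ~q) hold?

w0: []~<>(r -> ~q) is F. ✓
w1: []~<>(r -> ~q) is F. ✓
w2: []~<>(r -> ~q) is F. ✓
w3: []~<>(r -> ~q) is F. ✓
w4: []~<>(r -> ~q) is F. ✓
Satisfying worlds: {w0, w1, w2, w3, w4}.

5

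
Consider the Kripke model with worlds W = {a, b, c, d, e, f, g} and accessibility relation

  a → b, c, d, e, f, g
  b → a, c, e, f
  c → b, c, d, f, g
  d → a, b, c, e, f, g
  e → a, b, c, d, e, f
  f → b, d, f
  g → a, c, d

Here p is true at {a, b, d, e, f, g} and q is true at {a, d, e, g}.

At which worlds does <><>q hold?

a: successors {b, c, d, e, f, g}; <>q there: b:T, c:T, d:T, e:T, f:T, g:T. ✓
b: successors {a, c, e, f}; <>q there: a:T, c:T, e:T, f:T. ✓
c: successors {b, c, d, f, g}; <>q there: b:T, c:T, d:T, f:T, g:T. ✓
d: successors {a, b, c, e, f, g}; <>q there: a:T, b:T, c:T, e:T, f:T, g:T. ✓
e: successors {a, b, c, d, e, f}; <>q there: a:T, b:T, c:T, d:T, e:T, f:T. ✓
f: successors {b, d, f}; <>q there: b:T, d:T, f:T. ✓
g: successors {a, c, d}; <>q there: a:T, c:T, d:T. ✓

{a, b, c, d, e, f, g}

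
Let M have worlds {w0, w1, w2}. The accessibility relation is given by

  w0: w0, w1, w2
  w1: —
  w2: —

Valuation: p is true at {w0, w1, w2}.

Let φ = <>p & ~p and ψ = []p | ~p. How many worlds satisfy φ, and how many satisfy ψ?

For <>p & ~p:
w0: <>p is T, ~p is F. ✗
w1: <>p is F, ~p is F. ✗
w2: <>p is F, ~p is F. ✗
— 0 worlds.
For []p | ~p:
w0: []p is T, ~p is F. ✓
w1: []p is T, ~p is F. ✓
w2: []p is T, ~p is F. ✓
— 3 worlds.

0 and 3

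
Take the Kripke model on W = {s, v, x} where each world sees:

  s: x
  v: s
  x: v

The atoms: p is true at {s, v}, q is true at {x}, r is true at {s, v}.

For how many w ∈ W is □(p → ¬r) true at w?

1

s: successors {x}; p → ¬r there: x:T. ✓
v: successors {s}; p → ¬r there: s:F. ✗
x: successors {v}; p → ¬r there: v:F. ✗
Satisfying worlds: {s}.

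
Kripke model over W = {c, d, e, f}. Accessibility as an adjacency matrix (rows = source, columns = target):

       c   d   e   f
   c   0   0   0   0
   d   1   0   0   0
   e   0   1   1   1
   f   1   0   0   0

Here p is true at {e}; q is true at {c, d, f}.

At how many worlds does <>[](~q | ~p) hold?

3

c: no successors, so <>[](~q | ~p) fails. ✗
d: successors {c}; [](~q | ~p) there: c:T. ✓
e: successors {d, e, f}; [](~q | ~p) there: d:T, e:T, f:T. ✓
f: successors {c}; [](~q | ~p) there: c:T. ✓
Satisfying worlds: {d, e, f}.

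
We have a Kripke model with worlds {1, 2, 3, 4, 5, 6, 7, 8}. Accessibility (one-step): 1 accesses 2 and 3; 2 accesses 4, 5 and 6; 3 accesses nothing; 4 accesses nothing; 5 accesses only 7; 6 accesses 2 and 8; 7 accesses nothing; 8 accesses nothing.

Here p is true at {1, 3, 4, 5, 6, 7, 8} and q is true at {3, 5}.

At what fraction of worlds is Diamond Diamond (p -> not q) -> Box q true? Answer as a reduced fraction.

5/8

1: Diamond Diamond (p -> not q) is T, Box q is F. ✗
2: Diamond Diamond (p -> not q) is T, Box q is F. ✗
3: Diamond Diamond (p -> not q) is F, Box q is T. ✓
4: Diamond Diamond (p -> not q) is F, Box q is T. ✓
5: Diamond Diamond (p -> not q) is F, Box q is F. ✓
6: Diamond Diamond (p -> not q) is T, Box q is F. ✗
7: Diamond Diamond (p -> not q) is F, Box q is T. ✓
8: Diamond Diamond (p -> not q) is F, Box q is T. ✓
That's 5 of 8 worlds, so 5/8.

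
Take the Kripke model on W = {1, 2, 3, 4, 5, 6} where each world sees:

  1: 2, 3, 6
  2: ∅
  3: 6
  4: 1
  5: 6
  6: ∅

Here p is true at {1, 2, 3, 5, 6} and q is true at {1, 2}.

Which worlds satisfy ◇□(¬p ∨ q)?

{1, 3, 5}

1: successors {2, 3, 6}; □(¬p ∨ q) there: 2:T, 3:F, 6:T. ✓
2: no successors, so ◇□(¬p ∨ q) fails. ✗
3: successors {6}; □(¬p ∨ q) there: 6:T. ✓
4: successors {1}; □(¬p ∨ q) there: 1:F. ✗
5: successors {6}; □(¬p ∨ q) there: 6:T. ✓
6: no successors, so ◇□(¬p ∨ q) fails. ✗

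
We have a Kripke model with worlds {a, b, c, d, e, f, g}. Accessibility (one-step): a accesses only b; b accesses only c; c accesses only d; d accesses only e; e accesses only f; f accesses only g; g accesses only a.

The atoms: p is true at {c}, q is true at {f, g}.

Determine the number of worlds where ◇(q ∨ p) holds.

3

a: successors {b}; q ∨ p there: b:F. ✗
b: successors {c}; q ∨ p there: c:T. ✓
c: successors {d}; q ∨ p there: d:F. ✗
d: successors {e}; q ∨ p there: e:F. ✗
e: successors {f}; q ∨ p there: f:T. ✓
f: successors {g}; q ∨ p there: g:T. ✓
g: successors {a}; q ∨ p there: a:F. ✗
Satisfying worlds: {b, e, f}.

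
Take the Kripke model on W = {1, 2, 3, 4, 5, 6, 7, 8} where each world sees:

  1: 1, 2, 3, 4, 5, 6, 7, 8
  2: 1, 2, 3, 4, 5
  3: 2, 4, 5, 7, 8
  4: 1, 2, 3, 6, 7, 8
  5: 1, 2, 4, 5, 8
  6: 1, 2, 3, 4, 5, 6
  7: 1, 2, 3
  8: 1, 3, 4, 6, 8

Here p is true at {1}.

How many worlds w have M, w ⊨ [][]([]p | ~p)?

0

1: successors {1, 2, 3, 4, 5, 6, 7, 8}; []([]p | ~p) there: 1:F, 2:F, 3:T, 4:F, 5:F, 6:F, 7:F, 8:F. ✗
2: successors {1, 2, 3, 4, 5}; []([]p | ~p) there: 1:F, 2:F, 3:T, 4:F, 5:F. ✗
3: successors {2, 4, 5, 7, 8}; []([]p | ~p) there: 2:F, 4:F, 5:F, 7:F, 8:F. ✗
4: successors {1, 2, 3, 6, 7, 8}; []([]p | ~p) there: 1:F, 2:F, 3:T, 6:F, 7:F, 8:F. ✗
5: successors {1, 2, 4, 5, 8}; []([]p | ~p) there: 1:F, 2:F, 4:F, 5:F, 8:F. ✗
6: successors {1, 2, 3, 4, 5, 6}; []([]p | ~p) there: 1:F, 2:F, 3:T, 4:F, 5:F, 6:F. ✗
7: successors {1, 2, 3}; []([]p | ~p) there: 1:F, 2:F, 3:T. ✗
8: successors {1, 3, 4, 6, 8}; []([]p | ~p) there: 1:F, 3:T, 4:F, 6:F, 8:F. ✗
Satisfying worlds: ∅.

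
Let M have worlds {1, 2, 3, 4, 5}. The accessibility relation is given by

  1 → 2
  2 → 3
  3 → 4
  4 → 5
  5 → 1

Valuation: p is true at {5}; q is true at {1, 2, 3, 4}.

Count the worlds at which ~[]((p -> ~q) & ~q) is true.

1: []((p -> ~q) & ~q) is F. ✓
2: []((p -> ~q) & ~q) is F. ✓
3: []((p -> ~q) & ~q) is F. ✓
4: []((p -> ~q) & ~q) is T. ✗
5: []((p -> ~q) & ~q) is F. ✓
Satisfying worlds: {1, 2, 3, 5}.

4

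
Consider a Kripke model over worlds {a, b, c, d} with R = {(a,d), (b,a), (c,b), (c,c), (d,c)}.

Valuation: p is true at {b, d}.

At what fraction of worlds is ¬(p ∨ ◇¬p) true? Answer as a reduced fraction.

1/4

a: p ∨ ◇¬p is F. ✓
b: p ∨ ◇¬p is T. ✗
c: p ∨ ◇¬p is T. ✗
d: p ∨ ◇¬p is T. ✗
That's 1 of 4 worlds, so 1/4.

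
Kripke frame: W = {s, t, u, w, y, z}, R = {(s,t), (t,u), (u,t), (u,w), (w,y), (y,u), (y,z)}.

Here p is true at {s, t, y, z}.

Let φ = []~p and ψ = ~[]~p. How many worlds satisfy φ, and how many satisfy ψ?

2 and 4

For []~p:
s: successors {t}; ~p there: t:F. ✗
t: successors {u}; ~p there: u:T. ✓
u: successors {t, w}; ~p there: t:F, w:T. ✗
w: successors {y}; ~p there: y:F. ✗
y: successors {u, z}; ~p there: u:T, z:F. ✗
z: no successors, so []~p holds vacuously. ✓
— 2 worlds.
For ~[]~p:
s: []~p is F. ✓
t: []~p is T. ✗
u: []~p is F. ✓
w: []~p is F. ✓
y: []~p is F. ✓
z: []~p is T. ✗
— 4 worlds.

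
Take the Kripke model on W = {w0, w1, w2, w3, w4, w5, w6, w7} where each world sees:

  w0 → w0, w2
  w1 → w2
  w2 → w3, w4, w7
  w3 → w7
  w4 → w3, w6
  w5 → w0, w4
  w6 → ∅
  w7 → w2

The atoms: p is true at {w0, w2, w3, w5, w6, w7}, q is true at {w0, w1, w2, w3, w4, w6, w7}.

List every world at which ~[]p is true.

w0: []p is T. ✗
w1: []p is T. ✗
w2: []p is F. ✓
w3: []p is T. ✗
w4: []p is T. ✗
w5: []p is F. ✓
w6: []p is T. ✗
w7: []p is T. ✗

{w2, w5}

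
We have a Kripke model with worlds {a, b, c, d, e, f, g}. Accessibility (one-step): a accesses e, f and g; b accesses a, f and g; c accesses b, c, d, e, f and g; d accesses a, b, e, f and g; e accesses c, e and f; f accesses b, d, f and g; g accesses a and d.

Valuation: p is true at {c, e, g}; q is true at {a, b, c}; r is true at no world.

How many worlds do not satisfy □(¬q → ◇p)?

5

a: successors {e, f, g}; ¬q → ◇p there: e:T, f:T, g:F. ✗
b: successors {a, f, g}; ¬q → ◇p there: a:T, f:T, g:F. ✗
c: successors {b, c, d, e, f, g}; ¬q → ◇p there: b:T, c:T, d:T, e:T, f:T, g:F. ✗
d: successors {a, b, e, f, g}; ¬q → ◇p there: a:T, b:T, e:T, f:T, g:F. ✗
e: successors {c, e, f}; ¬q → ◇p there: c:T, e:T, f:T. ✓
f: successors {b, d, f, g}; ¬q → ◇p there: b:T, d:T, f:T, g:F. ✗
g: successors {a, d}; ¬q → ◇p there: a:T, d:T. ✓
Satisfying worlds: {e, g}.
So □(¬q → ◇p) fails at the other 5 worlds.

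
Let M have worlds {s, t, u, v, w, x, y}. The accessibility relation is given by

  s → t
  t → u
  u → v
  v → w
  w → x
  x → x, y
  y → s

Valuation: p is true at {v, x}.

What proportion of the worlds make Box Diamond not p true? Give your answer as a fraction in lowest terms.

5/7

s: successors {t}; Diamond not p there: t:T. ✓
t: successors {u}; Diamond not p there: u:F. ✗
u: successors {v}; Diamond not p there: v:T. ✓
v: successors {w}; Diamond not p there: w:F. ✗
w: successors {x}; Diamond not p there: x:T. ✓
x: successors {x, y}; Diamond not p there: x:T, y:T. ✓
y: successors {s}; Diamond not p there: s:T. ✓
That's 5 of 7 worlds, so 5/7.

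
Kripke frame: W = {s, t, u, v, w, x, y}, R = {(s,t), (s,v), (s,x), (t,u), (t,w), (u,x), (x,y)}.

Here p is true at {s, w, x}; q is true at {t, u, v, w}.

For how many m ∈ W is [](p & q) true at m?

s: successors {t, v, x}; p & q there: t:F, v:F, x:F. ✗
t: successors {u, w}; p & q there: u:F, w:T. ✗
u: successors {x}; p & q there: x:F. ✗
v: no successors, so [](p & q) holds vacuously. ✓
w: no successors, so [](p & q) holds vacuously. ✓
x: successors {y}; p & q there: y:F. ✗
y: no successors, so [](p & q) holds vacuously. ✓
Satisfying worlds: {v, w, y}.

3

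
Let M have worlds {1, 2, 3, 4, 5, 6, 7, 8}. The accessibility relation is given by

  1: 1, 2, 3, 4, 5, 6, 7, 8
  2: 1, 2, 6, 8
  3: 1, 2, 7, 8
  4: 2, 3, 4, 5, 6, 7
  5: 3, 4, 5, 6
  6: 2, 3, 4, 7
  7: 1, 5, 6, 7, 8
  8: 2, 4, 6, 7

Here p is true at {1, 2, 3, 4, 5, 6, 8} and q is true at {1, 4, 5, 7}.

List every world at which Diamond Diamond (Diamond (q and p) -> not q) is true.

1: successors {1, 2, 3, 4, 5, 6, 7, 8}; Diamond (Diamond (q and p) -> not q) there: 1:T, 2:T, 3:T, 4:T, 5:T, 6:T, 7:T, 8:T. ✓
2: successors {1, 2, 6, 8}; Diamond (Diamond (q and p) -> not q) there: 1:T, 2:T, 6:T, 8:T. ✓
3: successors {1, 2, 7, 8}; Diamond (Diamond (q and p) -> not q) there: 1:T, 2:T, 7:T, 8:T. ✓
4: successors {2, 3, 4, 5, 6, 7}; Diamond (Diamond (q and p) -> not q) there: 2:T, 3:T, 4:T, 5:T, 6:T, 7:T. ✓
5: successors {3, 4, 5, 6}; Diamond (Diamond (q and p) -> not q) there: 3:T, 4:T, 5:T, 6:T. ✓
6: successors {2, 3, 4, 7}; Diamond (Diamond (q and p) -> not q) there: 2:T, 3:T, 4:T, 7:T. ✓
7: successors {1, 5, 6, 7, 8}; Diamond (Diamond (q and p) -> not q) there: 1:T, 5:T, 6:T, 7:T, 8:T. ✓
8: successors {2, 4, 6, 7}; Diamond (Diamond (q and p) -> not q) there: 2:T, 4:T, 6:T, 7:T. ✓

{1, 2, 3, 4, 5, 6, 7, 8}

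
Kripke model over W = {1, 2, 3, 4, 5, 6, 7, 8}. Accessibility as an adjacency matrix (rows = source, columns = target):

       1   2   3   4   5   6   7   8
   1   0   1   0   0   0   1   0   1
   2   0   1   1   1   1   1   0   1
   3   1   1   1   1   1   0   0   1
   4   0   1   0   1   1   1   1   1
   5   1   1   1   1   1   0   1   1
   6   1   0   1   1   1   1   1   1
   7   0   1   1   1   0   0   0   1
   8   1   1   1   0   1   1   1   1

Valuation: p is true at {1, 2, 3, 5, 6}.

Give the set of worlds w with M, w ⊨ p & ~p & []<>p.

1: p is T, ~p & []<>p is F. ✗
2: p is T, ~p & []<>p is F. ✗
3: p is T, ~p & []<>p is F. ✗
4: p is F, ~p & []<>p is T. ✗
5: p is T, ~p & []<>p is F. ✗
6: p is T, ~p & []<>p is F. ✗
7: p is F, ~p & []<>p is T. ✗
8: p is F, ~p & []<>p is T. ✗

∅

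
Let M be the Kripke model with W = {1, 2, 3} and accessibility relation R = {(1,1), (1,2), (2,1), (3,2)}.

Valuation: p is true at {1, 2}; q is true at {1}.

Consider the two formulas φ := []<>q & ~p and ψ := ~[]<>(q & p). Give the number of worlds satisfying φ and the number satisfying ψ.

1 and 0

For []<>q & ~p:
1: []<>q is T, ~p is F. ✗
2: []<>q is T, ~p is F. ✗
3: []<>q is T, ~p is T. ✓
— 1 world.
For ~[]<>(q & p):
1: []<>(q & p) is T. ✗
2: []<>(q & p) is T. ✗
3: []<>(q & p) is T. ✗
— 0 worlds.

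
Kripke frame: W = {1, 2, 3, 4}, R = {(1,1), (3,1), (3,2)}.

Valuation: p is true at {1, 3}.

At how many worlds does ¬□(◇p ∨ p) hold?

1: □(◇p ∨ p) is T. ✗
2: □(◇p ∨ p) is T. ✗
3: □(◇p ∨ p) is F. ✓
4: □(◇p ∨ p) is T. ✗
Satisfying worlds: {3}.

1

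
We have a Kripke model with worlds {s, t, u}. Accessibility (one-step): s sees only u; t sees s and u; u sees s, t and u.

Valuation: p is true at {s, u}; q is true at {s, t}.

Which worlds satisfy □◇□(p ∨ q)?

s: successors {u}; ◇□(p ∨ q) there: u:T. ✓
t: successors {s, u}; ◇□(p ∨ q) there: s:T, u:T. ✓
u: successors {s, t, u}; ◇□(p ∨ q) there: s:T, t:T, u:T. ✓

{s, t, u}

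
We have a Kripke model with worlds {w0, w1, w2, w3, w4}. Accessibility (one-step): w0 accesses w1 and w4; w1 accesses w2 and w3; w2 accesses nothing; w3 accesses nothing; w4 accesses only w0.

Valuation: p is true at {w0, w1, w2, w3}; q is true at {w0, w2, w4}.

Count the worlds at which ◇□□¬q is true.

w0: successors {w1, w4}; □□¬q there: w1:T, w4:F. ✓
w1: successors {w2, w3}; □□¬q there: w2:T, w3:T. ✓
w2: no successors, so ◇□□¬q fails. ✗
w3: no successors, so ◇□□¬q fails. ✗
w4: successors {w0}; □□¬q there: w0:F. ✗
Satisfying worlds: {w0, w1}.

2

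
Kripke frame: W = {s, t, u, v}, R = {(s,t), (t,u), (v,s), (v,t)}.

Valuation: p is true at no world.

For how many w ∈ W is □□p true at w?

s: successors {t}; □p there: t:F. ✗
t: successors {u}; □p there: u:T. ✓
u: no successors, so □□p holds vacuously. ✓
v: successors {s, t}; □p there: s:F, t:F. ✗
Satisfying worlds: {t, u}.

2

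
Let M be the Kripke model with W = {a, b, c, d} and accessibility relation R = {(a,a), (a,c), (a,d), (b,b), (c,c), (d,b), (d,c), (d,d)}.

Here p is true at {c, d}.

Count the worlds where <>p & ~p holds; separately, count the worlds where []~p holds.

For <>p & ~p:
a: <>p is T, ~p is T. ✓
b: <>p is F, ~p is T. ✗
c: <>p is T, ~p is F. ✗
d: <>p is T, ~p is F. ✗
— 1 world.
For []~p:
a: successors {a, c, d}; ~p there: a:T, c:F, d:F. ✗
b: successors {b}; ~p there: b:T. ✓
c: successors {c}; ~p there: c:F. ✗
d: successors {b, c, d}; ~p there: b:T, c:F, d:F. ✗
— 1 world.

1 and 1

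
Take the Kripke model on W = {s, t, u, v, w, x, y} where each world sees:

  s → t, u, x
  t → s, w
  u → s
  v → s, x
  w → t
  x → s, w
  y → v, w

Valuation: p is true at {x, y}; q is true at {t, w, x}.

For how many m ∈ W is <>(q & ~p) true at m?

s: successors {t, u, x}; q & ~p there: t:T, u:F, x:F. ✓
t: successors {s, w}; q & ~p there: s:F, w:T. ✓
u: successors {s}; q & ~p there: s:F. ✗
v: successors {s, x}; q & ~p there: s:F, x:F. ✗
w: successors {t}; q & ~p there: t:T. ✓
x: successors {s, w}; q & ~p there: s:F, w:T. ✓
y: successors {v, w}; q & ~p there: v:F, w:T. ✓
Satisfying worlds: {s, t, w, x, y}.

5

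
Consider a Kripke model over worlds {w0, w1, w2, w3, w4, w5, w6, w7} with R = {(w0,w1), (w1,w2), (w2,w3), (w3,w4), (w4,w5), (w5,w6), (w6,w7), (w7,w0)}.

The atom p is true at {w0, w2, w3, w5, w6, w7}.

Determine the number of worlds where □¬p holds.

2

w0: successors {w1}; ¬p there: w1:T. ✓
w1: successors {w2}; ¬p there: w2:F. ✗
w2: successors {w3}; ¬p there: w3:F. ✗
w3: successors {w4}; ¬p there: w4:T. ✓
w4: successors {w5}; ¬p there: w5:F. ✗
w5: successors {w6}; ¬p there: w6:F. ✗
w6: successors {w7}; ¬p there: w7:F. ✗
w7: successors {w0}; ¬p there: w0:F. ✗
Satisfying worlds: {w0, w3}.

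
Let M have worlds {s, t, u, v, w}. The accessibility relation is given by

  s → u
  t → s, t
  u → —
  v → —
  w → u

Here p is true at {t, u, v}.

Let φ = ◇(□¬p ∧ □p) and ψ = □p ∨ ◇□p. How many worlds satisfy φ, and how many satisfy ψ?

2 and 5

For ◇(□¬p ∧ □p):
s: successors {u}; □¬p ∧ □p there: u:T. ✓
t: successors {s, t}; □¬p ∧ □p there: s:F, t:F. ✗
u: no successors, so ◇(□¬p ∧ □p) fails. ✗
v: no successors, so ◇(□¬p ∧ □p) fails. ✗
w: successors {u}; □¬p ∧ □p there: u:T. ✓
— 2 worlds.
For □p ∨ ◇□p:
s: □p is T, ◇□p is T. ✓
t: □p is F, ◇□p is T. ✓
u: □p is T, ◇□p is F. ✓
v: □p is T, ◇□p is F. ✓
w: □p is T, ◇□p is T. ✓
— 5 worlds.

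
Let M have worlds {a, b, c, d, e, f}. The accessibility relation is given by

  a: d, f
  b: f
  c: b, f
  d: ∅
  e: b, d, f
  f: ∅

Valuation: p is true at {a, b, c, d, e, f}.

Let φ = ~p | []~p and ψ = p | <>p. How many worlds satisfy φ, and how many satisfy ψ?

For ~p | []~p:
a: ~p is F, []~p is F. ✗
b: ~p is F, []~p is F. ✗
c: ~p is F, []~p is F. ✗
d: ~p is F, []~p is T. ✓
e: ~p is F, []~p is F. ✗
f: ~p is F, []~p is T. ✓
— 2 worlds.
For p | <>p:
a: p is T, <>p is T. ✓
b: p is T, <>p is T. ✓
c: p is T, <>p is T. ✓
d: p is T, <>p is F. ✓
e: p is T, <>p is T. ✓
f: p is T, <>p is F. ✓
— 6 worlds.

2 and 6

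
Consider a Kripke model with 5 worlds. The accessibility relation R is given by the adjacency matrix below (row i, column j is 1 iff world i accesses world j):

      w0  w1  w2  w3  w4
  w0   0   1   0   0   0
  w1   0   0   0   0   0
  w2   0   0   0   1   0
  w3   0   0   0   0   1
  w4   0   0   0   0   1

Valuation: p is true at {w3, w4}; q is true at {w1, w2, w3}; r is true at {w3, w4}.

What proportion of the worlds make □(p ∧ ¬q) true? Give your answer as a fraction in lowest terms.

3/5

w0: successors {w1}; p ∧ ¬q there: w1:F. ✗
w1: no successors, so □(p ∧ ¬q) holds vacuously. ✓
w2: successors {w3}; p ∧ ¬q there: w3:F. ✗
w3: successors {w4}; p ∧ ¬q there: w4:T. ✓
w4: successors {w4}; p ∧ ¬q there: w4:T. ✓
That's 3 of 5 worlds, so 3/5.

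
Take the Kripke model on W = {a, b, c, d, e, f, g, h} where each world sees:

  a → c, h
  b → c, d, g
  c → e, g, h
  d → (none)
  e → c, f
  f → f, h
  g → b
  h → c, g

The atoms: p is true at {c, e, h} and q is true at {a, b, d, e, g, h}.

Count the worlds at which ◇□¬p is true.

a: successors {c, h}; □¬p there: c:F, h:F. ✗
b: successors {c, d, g}; □¬p there: c:F, d:T, g:T. ✓
c: successors {e, g, h}; □¬p there: e:F, g:T, h:F. ✓
d: no successors, so ◇□¬p fails. ✗
e: successors {c, f}; □¬p there: c:F, f:F. ✗
f: successors {f, h}; □¬p there: f:F, h:F. ✗
g: successors {b}; □¬p there: b:F. ✗
h: successors {c, g}; □¬p there: c:F, g:T. ✓
Satisfying worlds: {b, c, h}.

3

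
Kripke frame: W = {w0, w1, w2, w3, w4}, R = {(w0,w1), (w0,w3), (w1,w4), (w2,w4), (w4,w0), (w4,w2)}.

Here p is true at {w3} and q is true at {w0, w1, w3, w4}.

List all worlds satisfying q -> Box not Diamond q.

w0: q is T, Box not Diamond q is F. ✗
w1: q is T, Box not Diamond q is F. ✗
w2: q is F, Box not Diamond q is F. ✓
w3: q is T, Box not Diamond q is T. ✓
w4: q is T, Box not Diamond q is F. ✗

{w2, w3}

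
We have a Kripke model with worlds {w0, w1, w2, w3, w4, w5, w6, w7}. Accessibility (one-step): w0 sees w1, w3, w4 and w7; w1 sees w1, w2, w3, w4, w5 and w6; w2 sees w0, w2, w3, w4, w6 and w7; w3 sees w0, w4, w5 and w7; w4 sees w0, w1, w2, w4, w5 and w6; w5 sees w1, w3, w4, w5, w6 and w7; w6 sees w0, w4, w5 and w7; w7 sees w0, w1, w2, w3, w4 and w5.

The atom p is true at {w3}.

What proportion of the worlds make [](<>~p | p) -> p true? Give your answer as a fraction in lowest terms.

w0: [](<>~p | p) is T, p is F. ✗
w1: [](<>~p | p) is T, p is F. ✗
w2: [](<>~p | p) is T, p is F. ✗
w3: [](<>~p | p) is T, p is T. ✓
w4: [](<>~p | p) is T, p is F. ✗
w5: [](<>~p | p) is T, p is F. ✗
w6: [](<>~p | p) is T, p is F. ✗
w7: [](<>~p | p) is T, p is F. ✗
That's 1 of 8 worlds, so 1/8.

1/8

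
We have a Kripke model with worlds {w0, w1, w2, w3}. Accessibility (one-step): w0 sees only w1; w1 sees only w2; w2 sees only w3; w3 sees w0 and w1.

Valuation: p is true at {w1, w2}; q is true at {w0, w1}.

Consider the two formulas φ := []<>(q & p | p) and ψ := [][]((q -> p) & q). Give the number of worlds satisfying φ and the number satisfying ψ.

3 and 0

For []<>(q & p | p):
w0: successors {w1}; <>(q & p | p) there: w1:T. ✓
w1: successors {w2}; <>(q & p | p) there: w2:F. ✗
w2: successors {w3}; <>(q & p | p) there: w3:T. ✓
w3: successors {w0, w1}; <>(q & p | p) there: w0:T, w1:T. ✓
— 3 worlds.
For [][]((q -> p) & q):
w0: successors {w1}; []((q -> p) & q) there: w1:F. ✗
w1: successors {w2}; []((q -> p) & q) there: w2:F. ✗
w2: successors {w3}; []((q -> p) & q) there: w3:F. ✗
w3: successors {w0, w1}; []((q -> p) & q) there: w0:T, w1:F. ✗
— 0 worlds.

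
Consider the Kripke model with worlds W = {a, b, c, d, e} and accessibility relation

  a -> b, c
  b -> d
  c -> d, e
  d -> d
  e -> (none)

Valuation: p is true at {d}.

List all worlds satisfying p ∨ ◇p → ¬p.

a: p ∨ ◇p is F, ¬p is T. ✓
b: p ∨ ◇p is T, ¬p is T. ✓
c: p ∨ ◇p is T, ¬p is T. ✓
d: p ∨ ◇p is T, ¬p is F. ✗
e: p ∨ ◇p is F, ¬p is T. ✓

{a, b, c, e}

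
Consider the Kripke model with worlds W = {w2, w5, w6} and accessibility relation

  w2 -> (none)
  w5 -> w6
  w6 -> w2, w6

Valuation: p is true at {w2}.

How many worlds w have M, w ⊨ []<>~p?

2

w2: no successors, so []<>~p holds vacuously. ✓
w5: successors {w6}; <>~p there: w6:T. ✓
w6: successors {w2, w6}; <>~p there: w2:F, w6:T. ✗
Satisfying worlds: {w2, w5}.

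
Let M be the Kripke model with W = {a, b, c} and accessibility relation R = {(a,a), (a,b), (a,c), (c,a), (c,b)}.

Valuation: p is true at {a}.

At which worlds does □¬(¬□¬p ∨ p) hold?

{b}

a: successors {a, b, c}; ¬(¬□¬p ∨ p) there: a:F, b:T, c:F. ✗
b: no successors, so □¬(¬□¬p ∨ p) holds vacuously. ✓
c: successors {a, b}; ¬(¬□¬p ∨ p) there: a:F, b:T. ✗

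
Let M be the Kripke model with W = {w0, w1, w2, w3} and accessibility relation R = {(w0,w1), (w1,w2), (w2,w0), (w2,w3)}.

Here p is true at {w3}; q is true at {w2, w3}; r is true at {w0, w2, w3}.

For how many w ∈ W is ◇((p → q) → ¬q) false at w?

2

w0: successors {w1}; (p → q) → ¬q there: w1:T. ✓
w1: successors {w2}; (p → q) → ¬q there: w2:F. ✗
w2: successors {w0, w3}; (p → q) → ¬q there: w0:T, w3:F. ✓
w3: no successors, so ◇((p → q) → ¬q) fails. ✗
Satisfying worlds: {w0, w2}.
So ◇((p → q) → ¬q) fails at the other 2 worlds.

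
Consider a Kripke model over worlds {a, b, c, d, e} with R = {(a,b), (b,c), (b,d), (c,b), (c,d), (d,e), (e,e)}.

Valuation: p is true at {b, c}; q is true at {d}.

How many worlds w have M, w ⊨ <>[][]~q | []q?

4

a: <>[][]~q is F, []q is F. ✗
b: <>[][]~q is T, []q is F. ✓
c: <>[][]~q is T, []q is F. ✓
d: <>[][]~q is T, []q is F. ✓
e: <>[][]~q is T, []q is F. ✓
Satisfying worlds: {b, c, d, e}.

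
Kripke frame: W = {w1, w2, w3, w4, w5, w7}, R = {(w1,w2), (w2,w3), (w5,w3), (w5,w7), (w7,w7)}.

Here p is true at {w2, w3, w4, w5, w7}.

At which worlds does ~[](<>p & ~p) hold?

w1: [](<>p & ~p) is F. ✓
w2: [](<>p & ~p) is F. ✓
w3: [](<>p & ~p) is T. ✗
w4: [](<>p & ~p) is T. ✗
w5: [](<>p & ~p) is F. ✓
w7: [](<>p & ~p) is F. ✓

{w1, w2, w5, w7}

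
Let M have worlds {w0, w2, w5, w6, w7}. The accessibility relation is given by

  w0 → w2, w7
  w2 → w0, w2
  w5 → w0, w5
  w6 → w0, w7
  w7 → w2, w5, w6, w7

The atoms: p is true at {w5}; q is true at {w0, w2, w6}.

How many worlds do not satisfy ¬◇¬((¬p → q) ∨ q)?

3

w0: ◇¬((¬p → q) ∨ q) is T. ✗
w2: ◇¬((¬p → q) ∨ q) is F. ✓
w5: ◇¬((¬p → q) ∨ q) is F. ✓
w6: ◇¬((¬p → q) ∨ q) is T. ✗
w7: ◇¬((¬p → q) ∨ q) is T. ✗
Satisfying worlds: {w2, w5}.
So ¬◇¬((¬p → q) ∨ q) fails at the other 3 worlds.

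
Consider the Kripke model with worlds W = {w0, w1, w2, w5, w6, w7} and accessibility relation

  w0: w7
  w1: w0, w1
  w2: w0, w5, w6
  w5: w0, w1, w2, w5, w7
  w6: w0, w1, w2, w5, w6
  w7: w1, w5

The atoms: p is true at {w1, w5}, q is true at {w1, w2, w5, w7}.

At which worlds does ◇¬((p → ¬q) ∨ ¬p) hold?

w0: successors {w7}; ¬((p → ¬q) ∨ ¬p) there: w7:F. ✗
w1: successors {w0, w1}; ¬((p → ¬q) ∨ ¬p) there: w0:F, w1:T. ✓
w2: successors {w0, w5, w6}; ¬((p → ¬q) ∨ ¬p) there: w0:F, w5:T, w6:F. ✓
w5: successors {w0, w1, w2, w5, w7}; ¬((p → ¬q) ∨ ¬p) there: w0:F, w1:T, w2:F, w5:T, w7:F. ✓
w6: successors {w0, w1, w2, w5, w6}; ¬((p → ¬q) ∨ ¬p) there: w0:F, w1:T, w2:F, w5:T, w6:F. ✓
w7: successors {w1, w5}; ¬((p → ¬q) ∨ ¬p) there: w1:T, w5:T. ✓

{w1, w2, w5, w6, w7}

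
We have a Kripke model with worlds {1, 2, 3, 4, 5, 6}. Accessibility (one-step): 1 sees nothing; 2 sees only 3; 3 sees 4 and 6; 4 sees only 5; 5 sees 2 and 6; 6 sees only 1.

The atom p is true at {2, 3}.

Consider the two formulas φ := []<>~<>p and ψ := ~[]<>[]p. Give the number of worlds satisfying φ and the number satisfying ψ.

For []<>~<>p:
1: no successors, so []<>~<>p holds vacuously. ✓
2: successors {3}; <>~<>p there: 3:T. ✓
3: successors {4, 6}; <>~<>p there: 4:F, 6:T. ✗
4: successors {5}; <>~<>p there: 5:T. ✓
5: successors {2, 6}; <>~<>p there: 2:T, 6:T. ✓
6: successors {1}; <>~<>p there: 1:F. ✗
— 4 worlds.
For ~[]<>[]p:
1: []<>[]p is T. ✗
2: []<>[]p is F. ✓
3: []<>[]p is F. ✓
4: []<>[]p is T. ✗
5: []<>[]p is F. ✓
6: []<>[]p is F. ✓
— 4 worlds.

4 and 4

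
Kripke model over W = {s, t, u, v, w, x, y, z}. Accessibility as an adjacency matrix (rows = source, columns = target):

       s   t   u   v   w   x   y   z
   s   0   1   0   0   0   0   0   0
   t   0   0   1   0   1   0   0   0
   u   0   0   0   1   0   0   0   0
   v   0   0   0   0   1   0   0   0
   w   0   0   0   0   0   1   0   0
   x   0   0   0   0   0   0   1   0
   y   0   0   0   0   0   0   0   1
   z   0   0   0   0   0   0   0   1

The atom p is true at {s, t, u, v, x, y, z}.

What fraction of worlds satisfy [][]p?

3/4

s: successors {t}; []p there: t:F. ✗
t: successors {u, w}; []p there: u:T, w:T. ✓
u: successors {v}; []p there: v:F. ✗
v: successors {w}; []p there: w:T. ✓
w: successors {x}; []p there: x:T. ✓
x: successors {y}; []p there: y:T. ✓
y: successors {z}; []p there: z:T. ✓
z: successors {z}; []p there: z:T. ✓
That's 6 of 8 worlds, so 6/8 = 3/4.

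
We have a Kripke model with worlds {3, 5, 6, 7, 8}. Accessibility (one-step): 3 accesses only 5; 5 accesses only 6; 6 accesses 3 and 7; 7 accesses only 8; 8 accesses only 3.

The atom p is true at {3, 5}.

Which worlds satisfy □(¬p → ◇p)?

{3, 5, 7, 8}

3: successors {5}; ¬p → ◇p there: 5:T. ✓
5: successors {6}; ¬p → ◇p there: 6:T. ✓
6: successors {3, 7}; ¬p → ◇p there: 3:T, 7:F. ✗
7: successors {8}; ¬p → ◇p there: 8:T. ✓
8: successors {3}; ¬p → ◇p there: 3:T. ✓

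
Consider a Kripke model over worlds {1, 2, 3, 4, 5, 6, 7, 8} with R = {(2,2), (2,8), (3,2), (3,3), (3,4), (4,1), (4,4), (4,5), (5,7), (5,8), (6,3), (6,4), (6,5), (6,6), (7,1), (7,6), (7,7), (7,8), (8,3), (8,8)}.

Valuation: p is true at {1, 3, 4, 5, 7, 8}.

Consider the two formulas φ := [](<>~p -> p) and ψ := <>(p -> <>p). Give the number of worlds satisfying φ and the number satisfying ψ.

4 and 7

For [](<>~p -> p):
1: no successors, so [](<>~p -> p) holds vacuously. ✓
2: successors {2, 8}; <>~p -> p there: 2:F, 8:T. ✗
3: successors {2, 3, 4}; <>~p -> p there: 2:F, 3:T, 4:T. ✗
4: successors {1, 4, 5}; <>~p -> p there: 1:T, 4:T, 5:T. ✓
5: successors {7, 8}; <>~p -> p there: 7:T, 8:T. ✓
6: successors {3, 4, 5, 6}; <>~p -> p there: 3:T, 4:T, 5:T, 6:F. ✗
7: successors {1, 6, 7, 8}; <>~p -> p there: 1:T, 6:F, 7:T, 8:T. ✗
8: successors {3, 8}; <>~p -> p there: 3:T, 8:T. ✓
— 4 worlds.
For <>(p -> <>p):
1: no successors, so <>(p -> <>p) fails. ✗
2: successors {2, 8}; p -> <>p there: 2:T, 8:T. ✓
3: successors {2, 3, 4}; p -> <>p there: 2:T, 3:T, 4:T. ✓
4: successors {1, 4, 5}; p -> <>p there: 1:F, 4:T, 5:T. ✓
5: successors {7, 8}; p -> <>p there: 7:T, 8:T. ✓
6: successors {3, 4, 5, 6}; p -> <>p there: 3:T, 4:T, 5:T, 6:T. ✓
7: successors {1, 6, 7, 8}; p -> <>p there: 1:F, 6:T, 7:T, 8:T. ✓
8: successors {3, 8}; p -> <>p there: 3:T, 8:T. ✓
— 7 worlds.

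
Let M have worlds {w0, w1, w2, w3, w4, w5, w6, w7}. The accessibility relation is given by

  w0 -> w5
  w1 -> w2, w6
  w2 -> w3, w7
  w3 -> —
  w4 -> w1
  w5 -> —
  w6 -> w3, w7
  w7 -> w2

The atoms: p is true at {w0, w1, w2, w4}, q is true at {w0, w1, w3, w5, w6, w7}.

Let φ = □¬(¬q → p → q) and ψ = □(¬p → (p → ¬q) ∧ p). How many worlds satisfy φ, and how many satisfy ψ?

3 and 4

For □¬(¬q → p → q):
w0: successors {w5}; ¬(¬q → p → q) there: w5:F. ✗
w1: successors {w2, w6}; ¬(¬q → p → q) there: w2:T, w6:F. ✗
w2: successors {w3, w7}; ¬(¬q → p → q) there: w3:F, w7:F. ✗
w3: no successors, so □¬(¬q → p → q) holds vacuously. ✓
w4: successors {w1}; ¬(¬q → p → q) there: w1:F. ✗
w5: no successors, so □¬(¬q → p → q) holds vacuously. ✓
w6: successors {w3, w7}; ¬(¬q → p → q) there: w3:F, w7:F. ✗
w7: successors {w2}; ¬(¬q → p → q) there: w2:T. ✓
— 3 worlds.
For □(¬p → (p → ¬q) ∧ p):
w0: successors {w5}; ¬p → (p → ¬q) ∧ p there: w5:F. ✗
w1: successors {w2, w6}; ¬p → (p → ¬q) ∧ p there: w2:T, w6:F. ✗
w2: successors {w3, w7}; ¬p → (p → ¬q) ∧ p there: w3:F, w7:F. ✗
w3: no successors, so □(¬p → (p → ¬q) ∧ p) holds vacuously. ✓
w4: successors {w1}; ¬p → (p → ¬q) ∧ p there: w1:T. ✓
w5: no successors, so □(¬p → (p → ¬q) ∧ p) holds vacuously. ✓
w6: successors {w3, w7}; ¬p → (p → ¬q) ∧ p there: w3:F, w7:F. ✗
w7: successors {w2}; ¬p → (p → ¬q) ∧ p there: w2:T. ✓
— 4 worlds.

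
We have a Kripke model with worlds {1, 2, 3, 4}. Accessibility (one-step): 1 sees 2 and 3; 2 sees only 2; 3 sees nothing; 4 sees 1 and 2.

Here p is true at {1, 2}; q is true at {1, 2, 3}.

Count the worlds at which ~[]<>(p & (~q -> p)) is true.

1: []<>(p & (~q -> p)) is F. ✓
2: []<>(p & (~q -> p)) is T. ✗
3: []<>(p & (~q -> p)) is T. ✗
4: []<>(p & (~q -> p)) is T. ✗
Satisfying worlds: {1}.

1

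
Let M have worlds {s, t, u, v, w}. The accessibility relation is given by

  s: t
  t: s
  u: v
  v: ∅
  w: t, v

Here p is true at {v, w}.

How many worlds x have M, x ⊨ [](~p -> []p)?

s: successors {t}; ~p -> []p there: t:F. ✗
t: successors {s}; ~p -> []p there: s:F. ✗
u: successors {v}; ~p -> []p there: v:T. ✓
v: no successors, so [](~p -> []p) holds vacuously. ✓
w: successors {t, v}; ~p -> []p there: t:F, v:T. ✗
Satisfying worlds: {u, v}.

2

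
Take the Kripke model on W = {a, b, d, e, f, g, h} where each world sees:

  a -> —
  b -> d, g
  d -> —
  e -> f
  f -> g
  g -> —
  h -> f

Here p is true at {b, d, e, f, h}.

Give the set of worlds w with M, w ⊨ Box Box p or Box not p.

a: Box Box p is T, Box not p is T. ✓
b: Box Box p is T, Box not p is F. ✓
d: Box Box p is T, Box not p is T. ✓
e: Box Box p is F, Box not p is F. ✗
f: Box Box p is T, Box not p is T. ✓
g: Box Box p is T, Box not p is T. ✓
h: Box Box p is F, Box not p is F. ✗

{a, b, d, f, g}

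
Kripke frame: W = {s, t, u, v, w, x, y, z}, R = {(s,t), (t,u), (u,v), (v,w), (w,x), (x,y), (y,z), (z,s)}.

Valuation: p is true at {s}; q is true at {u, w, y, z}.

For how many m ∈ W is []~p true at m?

7

s: successors {t}; ~p there: t:T. ✓
t: successors {u}; ~p there: u:T. ✓
u: successors {v}; ~p there: v:T. ✓
v: successors {w}; ~p there: w:T. ✓
w: successors {x}; ~p there: x:T. ✓
x: successors {y}; ~p there: y:T. ✓
y: successors {z}; ~p there: z:T. ✓
z: successors {s}; ~p there: s:F. ✗
Satisfying worlds: {s, t, u, v, w, x, y}.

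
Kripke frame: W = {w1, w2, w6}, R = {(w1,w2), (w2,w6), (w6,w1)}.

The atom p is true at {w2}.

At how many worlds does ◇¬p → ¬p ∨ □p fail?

1

w1: ◇¬p is F, ¬p ∨ □p is T. ✓
w2: ◇¬p is T, ¬p ∨ □p is F. ✗
w6: ◇¬p is T, ¬p ∨ □p is T. ✓
Satisfying worlds: {w1, w6}.
So ◇¬p → ¬p ∨ □p fails at the other 1 world.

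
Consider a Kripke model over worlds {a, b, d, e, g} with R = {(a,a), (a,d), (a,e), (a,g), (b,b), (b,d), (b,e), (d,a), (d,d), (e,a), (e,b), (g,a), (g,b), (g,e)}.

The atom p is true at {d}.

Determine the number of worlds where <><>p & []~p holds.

a: <><>p is T, []~p is F. ✗
b: <><>p is T, []~p is F. ✗
d: <><>p is T, []~p is F. ✗
e: <><>p is T, []~p is T. ✓
g: <><>p is T, []~p is T. ✓
Satisfying worlds: {e, g}.

2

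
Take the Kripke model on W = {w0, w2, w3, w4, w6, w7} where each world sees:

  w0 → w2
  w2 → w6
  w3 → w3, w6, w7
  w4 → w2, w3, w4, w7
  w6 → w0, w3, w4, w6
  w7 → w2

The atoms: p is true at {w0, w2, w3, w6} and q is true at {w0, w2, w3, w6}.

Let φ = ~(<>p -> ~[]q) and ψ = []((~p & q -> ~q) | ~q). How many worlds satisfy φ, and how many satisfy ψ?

For ~(<>p -> ~[]q):
w0: <>p -> ~[]q is F. ✓
w2: <>p -> ~[]q is F. ✓
w3: <>p -> ~[]q is T. ✗
w4: <>p -> ~[]q is T. ✗
w6: <>p -> ~[]q is T. ✗
w7: <>p -> ~[]q is F. ✓
— 3 worlds.
For []((~p & q -> ~q) | ~q):
w0: successors {w2}; (~p & q -> ~q) | ~q there: w2:T. ✓
w2: successors {w6}; (~p & q -> ~q) | ~q there: w6:T. ✓
w3: successors {w3, w6, w7}; (~p & q -> ~q) | ~q there: w3:T, w6:T, w7:T. ✓
w4: successors {w2, w3, w4, w7}; (~p & q -> ~q) | ~q there: w2:T, w3:T, w4:T, w7:T. ✓
w6: successors {w0, w3, w4, w6}; (~p & q -> ~q) | ~q there: w0:T, w3:T, w4:T, w6:T. ✓
w7: successors {w2}; (~p & q -> ~q) | ~q there: w2:T. ✓
— 6 worlds.

3 and 6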